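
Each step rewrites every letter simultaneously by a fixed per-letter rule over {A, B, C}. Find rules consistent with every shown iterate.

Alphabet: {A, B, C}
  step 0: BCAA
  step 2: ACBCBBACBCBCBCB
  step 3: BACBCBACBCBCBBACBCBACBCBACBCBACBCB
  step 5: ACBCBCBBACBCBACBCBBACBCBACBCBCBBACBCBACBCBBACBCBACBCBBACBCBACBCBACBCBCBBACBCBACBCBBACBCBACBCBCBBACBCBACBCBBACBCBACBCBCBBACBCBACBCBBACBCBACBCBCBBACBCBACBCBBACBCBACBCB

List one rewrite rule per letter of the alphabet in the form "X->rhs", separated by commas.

A->B, B->CB, C->ACB

  step 2 ⇒ step 3: ACBCBBACBCBCBCB ⇒ B·ACB·CB·ACB·CB·CB·B·ACB·CB·ACB·CB·ACB·CB·ACB·CB
    A ↦ B
    B ↦ CB
    C ↦ ACB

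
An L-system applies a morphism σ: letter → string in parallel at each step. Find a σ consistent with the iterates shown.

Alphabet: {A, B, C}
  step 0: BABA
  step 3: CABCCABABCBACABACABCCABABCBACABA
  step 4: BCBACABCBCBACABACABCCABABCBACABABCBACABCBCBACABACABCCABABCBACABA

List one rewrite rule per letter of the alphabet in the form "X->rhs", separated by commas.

A->BA, B->CA, C->BC

  step 3 ⇒ step 4: CABCCABABCBACABACABCCABABCBACABA ⇒ BC·BA·CA·BC·BC·BA·CA·BA·CA·BC·CA·BA·BC·BA·CA·BA·BC·BA·CA·BC·BC·BA·CA·BA·CA·BC·CA·BA·BC·BA·CA·BA
    A ↦ BA
    B ↦ CA
    C ↦ BC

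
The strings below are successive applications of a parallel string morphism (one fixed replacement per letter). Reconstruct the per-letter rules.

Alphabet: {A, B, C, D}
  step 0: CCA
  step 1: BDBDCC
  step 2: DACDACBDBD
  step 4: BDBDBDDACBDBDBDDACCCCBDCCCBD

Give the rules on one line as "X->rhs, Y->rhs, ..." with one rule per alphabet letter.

A->CC, B->DA, C->BD, D->C

  step 1 ⇒ step 2: BDBDCC ⇒ DA·C·DA·C·BD·BD
    B ↦ DA
    C ↦ BD
    D ↦ C
  step 0 ⇒ step 1: CCA ⇒ BD·BD·CC
    A ↦ CC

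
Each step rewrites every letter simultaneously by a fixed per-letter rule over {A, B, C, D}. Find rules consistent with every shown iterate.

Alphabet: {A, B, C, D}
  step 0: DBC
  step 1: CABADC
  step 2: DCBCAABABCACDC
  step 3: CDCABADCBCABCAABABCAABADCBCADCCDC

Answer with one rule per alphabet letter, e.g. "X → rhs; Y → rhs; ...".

A->BCA, B->ABA, C->DC, D->C

  step 2 ⇒ step 3: DCBCAABABCACDC ⇒ C·DC·ABA·DC·BCA·BCA·ABA·BCA·ABA·DC·BCA·DC·C·DC
    A ↦ BCA
    B ↦ ABA
    C ↦ DC
    D ↦ C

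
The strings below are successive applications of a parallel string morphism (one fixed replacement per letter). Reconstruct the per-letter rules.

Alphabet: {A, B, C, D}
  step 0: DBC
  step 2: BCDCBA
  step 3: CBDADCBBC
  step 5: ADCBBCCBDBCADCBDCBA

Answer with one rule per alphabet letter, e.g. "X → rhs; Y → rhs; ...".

  step 2 ⇒ step 3: BCDCBA ⇒ CB·D·A·D·CB·BC
    A ↦ BC
    B ↦ CB
    C ↦ D
    D ↦ A

A->BC, B->CB, C->D, D->A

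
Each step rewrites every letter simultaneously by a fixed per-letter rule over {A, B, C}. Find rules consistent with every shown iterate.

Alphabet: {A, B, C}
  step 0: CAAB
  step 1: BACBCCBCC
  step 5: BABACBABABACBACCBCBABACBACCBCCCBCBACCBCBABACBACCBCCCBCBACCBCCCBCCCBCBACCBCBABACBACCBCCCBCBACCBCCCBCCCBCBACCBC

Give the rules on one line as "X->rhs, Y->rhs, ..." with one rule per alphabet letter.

  step 0 ⇒ step 1: CAAB ⇒ BA·CBC·CBC·C
    A ↦ CBC
    B ↦ C
    C ↦ BA

A->CBC, B->C, C->BA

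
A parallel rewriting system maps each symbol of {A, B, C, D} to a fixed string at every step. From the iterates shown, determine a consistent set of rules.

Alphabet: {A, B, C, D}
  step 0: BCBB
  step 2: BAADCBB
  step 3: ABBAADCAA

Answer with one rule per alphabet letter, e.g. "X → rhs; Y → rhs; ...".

  step 2 ⇒ step 3: BAADCBB ⇒ A·B·B·AA·DC·A·A
    A ↦ B
    B ↦ A
    C ↦ DC
    D ↦ AA

A->B, B->A, C->DC, D->AA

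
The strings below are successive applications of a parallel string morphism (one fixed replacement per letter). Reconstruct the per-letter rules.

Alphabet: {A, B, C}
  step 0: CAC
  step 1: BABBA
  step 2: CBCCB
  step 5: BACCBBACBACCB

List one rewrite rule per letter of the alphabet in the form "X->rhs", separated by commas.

  step 1 ⇒ step 2: BABBA ⇒ C·B·C·C·B
    A ↦ B
    B ↦ C
  step 0 ⇒ step 1: CAC ⇒ BA·B·BA
    C ↦ BA

A->B, B->C, C->BA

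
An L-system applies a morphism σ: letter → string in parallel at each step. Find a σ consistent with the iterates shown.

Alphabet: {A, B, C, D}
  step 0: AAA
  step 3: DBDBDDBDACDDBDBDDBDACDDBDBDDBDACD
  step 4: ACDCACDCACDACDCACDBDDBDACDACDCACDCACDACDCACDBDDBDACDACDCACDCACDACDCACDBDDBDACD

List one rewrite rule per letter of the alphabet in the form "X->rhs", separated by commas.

A->BD, B->C, C->DBD, D->ACD

  step 3 ⇒ step 4: DBDBDDBDACDDBDBDDBDACDDBDBDDBDACD ⇒ ACD·C·ACD·C·ACD·ACD·C·ACD·BD·DBD·ACD·ACD·C·ACD·C·ACD·ACD·C·ACD·BD·DBD·ACD·ACD·C·ACD·C·ACD·ACD·C·ACD·BD·DBD·ACD
    A ↦ BD
    B ↦ C
    C ↦ DBD
    D ↦ ACD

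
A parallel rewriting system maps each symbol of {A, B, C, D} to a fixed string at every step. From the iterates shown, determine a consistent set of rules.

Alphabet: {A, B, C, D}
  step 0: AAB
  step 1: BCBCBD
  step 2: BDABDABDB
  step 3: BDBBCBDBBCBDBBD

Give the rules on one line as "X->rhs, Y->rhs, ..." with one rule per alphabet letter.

  step 2 ⇒ step 3: BDABDABDB ⇒ BD·B·BC·BD·B·BC·BD·B·BD
    A ↦ BC
    B ↦ BD
    D ↦ B
  step 1 ⇒ step 2: BCBCBD ⇒ BD·A·BD·A·BD·B
    C ↦ A

A->BC, B->BD, C->A, D->B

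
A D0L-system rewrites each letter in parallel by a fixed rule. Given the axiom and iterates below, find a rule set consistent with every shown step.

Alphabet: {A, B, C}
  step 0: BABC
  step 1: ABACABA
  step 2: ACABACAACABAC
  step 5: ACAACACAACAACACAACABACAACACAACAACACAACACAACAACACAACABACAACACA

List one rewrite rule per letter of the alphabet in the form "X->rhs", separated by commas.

  step 1 ⇒ step 2: ABACABA ⇒ AC·AB·AC·A·AC·AB·AC
    A ↦ AC
    B ↦ AB
    C ↦ A

A->AC, B->AB, C->A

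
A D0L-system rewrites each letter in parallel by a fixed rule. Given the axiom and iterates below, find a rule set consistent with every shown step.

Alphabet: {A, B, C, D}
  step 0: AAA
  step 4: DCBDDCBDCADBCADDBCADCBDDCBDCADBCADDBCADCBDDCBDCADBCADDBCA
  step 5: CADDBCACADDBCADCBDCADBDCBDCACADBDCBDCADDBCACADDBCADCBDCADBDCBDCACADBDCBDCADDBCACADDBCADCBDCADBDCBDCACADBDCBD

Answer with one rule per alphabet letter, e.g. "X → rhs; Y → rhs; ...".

A->CBD, B->DB, C->D, D->CA

  step 4 ⇒ step 5: DCBDDCBDCADBCADDBCADCBDDCBDCADBCADDBCADCBDDCBDCADBCADDBCA ⇒ CA·D·DB·CA·CA·D·DB·CA·D·CBD·CA·DB·D·CBD·CA·CA·DB·D·CBD·CA·D·DB·CA·CA·D·DB·CA·D·CBD·CA·DB·D·CBD·CA·CA·DB·D·CBD·CA·D·DB·CA·CA·D·DB·CA·D·CBD·CA·DB·D·CBD·CA·CA·DB·D·CBD
    A ↦ CBD
    B ↦ DB
    C ↦ D
    D ↦ CA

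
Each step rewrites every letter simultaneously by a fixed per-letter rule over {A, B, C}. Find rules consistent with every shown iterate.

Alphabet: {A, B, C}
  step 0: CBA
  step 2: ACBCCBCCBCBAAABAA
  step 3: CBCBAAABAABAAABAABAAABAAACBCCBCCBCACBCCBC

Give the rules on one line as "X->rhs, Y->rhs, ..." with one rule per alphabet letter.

A->CBC, B->A, C->BAA

  step 2 ⇒ step 3: ACBCCBCCBCBAAABAA ⇒ CBC·BAA·A·BAA·BAA·A·BAA·BAA·A·BAA·A·CBC·CBC·CBC·A·CBC·CBC
    A ↦ CBC
    B ↦ A
    C ↦ BAA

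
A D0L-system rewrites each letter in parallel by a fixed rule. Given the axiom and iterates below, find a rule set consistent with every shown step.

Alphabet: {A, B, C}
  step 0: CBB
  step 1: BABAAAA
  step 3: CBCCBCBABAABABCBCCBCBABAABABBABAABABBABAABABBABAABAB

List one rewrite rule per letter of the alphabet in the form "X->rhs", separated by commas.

A->CBC, B->AA, C->BAB

  step 0 ⇒ step 1: CBB ⇒ BAB·AA·AA
    B ↦ AA
    C ↦ BAB
    A ↦ CBC  (constrained at step 1)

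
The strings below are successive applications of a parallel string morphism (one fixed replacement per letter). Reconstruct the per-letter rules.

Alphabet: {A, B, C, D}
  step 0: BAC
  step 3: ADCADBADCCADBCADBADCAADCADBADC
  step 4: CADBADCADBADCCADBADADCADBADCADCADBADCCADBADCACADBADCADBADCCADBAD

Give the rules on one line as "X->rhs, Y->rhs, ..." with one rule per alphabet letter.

A->CA, B->ADC, C->AD, D->DB

  step 3 ⇒ step 4: ADCADBADCCADBCADBADCAADCADBADC ⇒ CA·DB·AD·CA·DB·ADC·CA·DB·AD·AD·CA·DB·ADC·AD·CA·DB·ADC·CA·DB·AD·CA·CA·DB·AD·CA·DB·ADC·CA·DB·AD
    A ↦ CA
    B ↦ ADC
    C ↦ AD
    D ↦ DB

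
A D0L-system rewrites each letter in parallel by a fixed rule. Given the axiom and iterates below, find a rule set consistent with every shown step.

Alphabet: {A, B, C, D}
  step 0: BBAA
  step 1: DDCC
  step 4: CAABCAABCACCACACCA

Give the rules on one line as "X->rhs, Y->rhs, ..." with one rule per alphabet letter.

A->C, B->D, C->CA, D->AB

  step 0 ⇒ step 1: BBAA ⇒ D·D·C·C
    A ↦ C
    B ↦ D
    C ↦ CA  (constrained at step 1)
    D ↦ AB  (constrained at step 1)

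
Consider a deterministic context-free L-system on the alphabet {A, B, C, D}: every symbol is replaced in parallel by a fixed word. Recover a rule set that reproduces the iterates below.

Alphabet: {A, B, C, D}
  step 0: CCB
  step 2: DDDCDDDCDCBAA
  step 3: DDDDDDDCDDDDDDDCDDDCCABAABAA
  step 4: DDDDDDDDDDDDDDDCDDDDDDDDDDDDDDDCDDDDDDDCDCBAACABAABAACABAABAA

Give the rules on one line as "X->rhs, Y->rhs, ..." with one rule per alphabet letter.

A->BAA, B->CA, C->DC, D->DD

  step 3 ⇒ step 4: DDDDDDDCDDDDDDDCDDDCCABAABAA ⇒ DD·DD·DD·DD·DD·DD·DD·DC·DD·DD·DD·DD·DD·DD·DD·DC·DD·DD·DD·DC·DC·BAA·CA·BAA·BAA·CA·BAA·BAA
    A ↦ BAA
    B ↦ CA
    C ↦ DC
    D ↦ DD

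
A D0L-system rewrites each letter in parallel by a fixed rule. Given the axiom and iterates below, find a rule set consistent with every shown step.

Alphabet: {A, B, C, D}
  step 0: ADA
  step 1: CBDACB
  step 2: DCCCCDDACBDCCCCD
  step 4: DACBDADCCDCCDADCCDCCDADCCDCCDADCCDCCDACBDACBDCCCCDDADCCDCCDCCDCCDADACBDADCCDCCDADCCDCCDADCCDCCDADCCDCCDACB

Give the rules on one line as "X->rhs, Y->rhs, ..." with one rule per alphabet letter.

A->CB, B->CCD, C->DCC, D->DA

  step 1 ⇒ step 2: CBDACB ⇒ DCC·CCD·DA·CB·DCC·CCD
    A ↦ CB
    B ↦ CCD
    C ↦ DCC
    D ↦ DA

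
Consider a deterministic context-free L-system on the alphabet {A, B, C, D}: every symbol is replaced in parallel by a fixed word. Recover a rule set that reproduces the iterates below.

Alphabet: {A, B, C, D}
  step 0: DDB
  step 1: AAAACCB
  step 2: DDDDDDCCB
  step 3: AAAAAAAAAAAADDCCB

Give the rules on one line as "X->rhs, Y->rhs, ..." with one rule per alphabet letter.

  step 2 ⇒ step 3: DDDDDDCCB ⇒ AA·AA·AA·AA·AA·AA·D·D·CCB
    B ↦ CCB
    C ↦ D
    D ↦ AA
  step 1 ⇒ step 2: AAAACCB ⇒ D·D·D·D·D·D·CCB
    A ↦ D

A->D, B->CCB, C->D, D->AA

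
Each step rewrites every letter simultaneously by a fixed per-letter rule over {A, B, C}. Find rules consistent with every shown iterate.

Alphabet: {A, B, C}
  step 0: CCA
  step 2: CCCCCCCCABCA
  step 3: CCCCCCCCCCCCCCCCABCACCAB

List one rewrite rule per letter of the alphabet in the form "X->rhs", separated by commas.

A->AB, B->CA, C->CC

  step 2 ⇒ step 3: CCCCCCCCABCA ⇒ CC·CC·CC·CC·CC·CC·CC·CC·AB·CA·CC·AB
    A ↦ AB
    B ↦ CA
    C ↦ CC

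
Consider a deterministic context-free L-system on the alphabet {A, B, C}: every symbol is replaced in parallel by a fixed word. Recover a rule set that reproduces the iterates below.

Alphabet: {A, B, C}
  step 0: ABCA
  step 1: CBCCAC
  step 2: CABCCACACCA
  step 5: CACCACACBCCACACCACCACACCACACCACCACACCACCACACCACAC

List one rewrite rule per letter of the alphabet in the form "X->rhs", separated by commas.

  step 1 ⇒ step 2: CBCCAC ⇒ CA·BC·CA·CA·C·CA
    A ↦ C
    B ↦ BC
    C ↦ CA

A->C, B->BC, C->CA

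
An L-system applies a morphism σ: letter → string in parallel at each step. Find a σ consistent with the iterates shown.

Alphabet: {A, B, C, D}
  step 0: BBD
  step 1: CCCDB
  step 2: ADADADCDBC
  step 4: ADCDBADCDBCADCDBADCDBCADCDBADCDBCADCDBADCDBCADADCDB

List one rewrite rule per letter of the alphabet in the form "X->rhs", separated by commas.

A->AD, B->C, C->AD, D->CDB

  step 1 ⇒ step 2: CCCDB ⇒ AD·AD·AD·CDB·C
    B ↦ C
    C ↦ AD
    D ↦ CDB
    A ↦ AD  (constrained at step 2)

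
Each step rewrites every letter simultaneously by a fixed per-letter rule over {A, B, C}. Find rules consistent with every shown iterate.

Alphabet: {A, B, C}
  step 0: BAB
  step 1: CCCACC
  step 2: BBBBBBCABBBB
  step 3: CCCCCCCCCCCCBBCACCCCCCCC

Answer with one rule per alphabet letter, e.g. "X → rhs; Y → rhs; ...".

  step 2 ⇒ step 3: BBBBBBCABBBB ⇒ CC·CC·CC·CC·CC·CC·BB·CA·CC·CC·CC·CC
    A ↦ CA
    B ↦ CC
    C ↦ BB

A->CA, B->CC, C->BB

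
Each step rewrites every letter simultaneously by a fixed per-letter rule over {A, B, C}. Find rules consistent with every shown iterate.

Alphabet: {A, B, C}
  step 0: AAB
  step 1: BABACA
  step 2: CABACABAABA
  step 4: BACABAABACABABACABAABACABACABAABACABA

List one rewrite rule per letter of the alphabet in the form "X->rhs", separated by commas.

  step 1 ⇒ step 2: BABACA ⇒ CA·BA·CA·BA·A·BA
    A ↦ BA
    B ↦ CA
    C ↦ A

A->BA, B->CA, C->A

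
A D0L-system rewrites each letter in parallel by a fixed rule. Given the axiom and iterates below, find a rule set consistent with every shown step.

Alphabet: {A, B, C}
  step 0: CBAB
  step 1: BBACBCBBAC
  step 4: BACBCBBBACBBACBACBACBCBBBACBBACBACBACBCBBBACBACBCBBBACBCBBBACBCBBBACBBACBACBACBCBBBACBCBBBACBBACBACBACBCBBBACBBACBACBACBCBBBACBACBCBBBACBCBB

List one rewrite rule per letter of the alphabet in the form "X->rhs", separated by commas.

A->BCB, B->BAC, C->B

  step 0 ⇒ step 1: CBAB ⇒ B·BAC·BCB·BAC
    A ↦ BCB
    B ↦ BAC
    C ↦ B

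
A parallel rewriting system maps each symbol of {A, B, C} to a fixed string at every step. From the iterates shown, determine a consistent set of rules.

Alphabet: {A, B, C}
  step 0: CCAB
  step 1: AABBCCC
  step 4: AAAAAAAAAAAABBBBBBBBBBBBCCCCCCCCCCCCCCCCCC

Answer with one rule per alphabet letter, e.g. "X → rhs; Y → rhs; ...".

A->BB, B->CCC, C->A

  step 0 ⇒ step 1: CCAB ⇒ A·A·BB·CCC
    A ↦ BB
    B ↦ CCC
    C ↦ A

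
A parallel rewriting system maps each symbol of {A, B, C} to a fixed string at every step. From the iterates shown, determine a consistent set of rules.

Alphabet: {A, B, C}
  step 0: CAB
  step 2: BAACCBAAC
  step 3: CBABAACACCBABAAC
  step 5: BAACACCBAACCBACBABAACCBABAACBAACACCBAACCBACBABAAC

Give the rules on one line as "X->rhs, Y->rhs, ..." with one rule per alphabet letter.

  step 2 ⇒ step 3: BAACCBAAC ⇒ C·BA·BA·AC·AC·C·BA·BA·AC
    A ↦ BA
    B ↦ C
    C ↦ AC

A->BA, B->C, C->AC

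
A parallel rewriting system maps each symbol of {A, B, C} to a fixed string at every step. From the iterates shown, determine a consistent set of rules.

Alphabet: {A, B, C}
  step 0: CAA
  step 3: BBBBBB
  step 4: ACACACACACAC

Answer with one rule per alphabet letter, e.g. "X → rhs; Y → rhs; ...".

A->B, B->AC, C->B

  step 3 ⇒ step 4: BBBBBB ⇒ AC·AC·AC·AC·AC·AC
    B ↦ AC
    A ↦ B  (constrained at step 0)
    C ↦ B  (constrained at step 0)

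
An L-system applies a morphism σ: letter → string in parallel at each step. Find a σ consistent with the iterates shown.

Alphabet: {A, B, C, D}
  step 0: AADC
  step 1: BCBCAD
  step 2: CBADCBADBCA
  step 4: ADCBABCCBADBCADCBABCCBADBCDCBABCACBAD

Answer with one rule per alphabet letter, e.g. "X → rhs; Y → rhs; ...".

  step 1 ⇒ step 2: BCBCAD ⇒ CBA·D·CBA·D·BC·A
    A ↦ BC
    B ↦ CBA
    C ↦ D
    D ↦ A

A->BC, B->CBA, C->D, D->A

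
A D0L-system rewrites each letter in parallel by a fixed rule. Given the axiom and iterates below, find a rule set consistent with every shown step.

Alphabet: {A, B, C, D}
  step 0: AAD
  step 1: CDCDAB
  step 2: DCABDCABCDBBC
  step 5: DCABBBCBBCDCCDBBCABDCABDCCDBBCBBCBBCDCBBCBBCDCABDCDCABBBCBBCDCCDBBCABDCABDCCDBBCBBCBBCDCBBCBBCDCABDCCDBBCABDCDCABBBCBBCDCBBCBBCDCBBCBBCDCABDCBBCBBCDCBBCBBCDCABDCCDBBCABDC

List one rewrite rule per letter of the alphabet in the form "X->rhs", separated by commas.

  step 1 ⇒ step 2: CDCDAB ⇒ DC·AB·DC·AB·CD·BBC
    A ↦ CD
    B ↦ BBC
    C ↦ DC
    D ↦ AB

A->CD, B->BBC, C->DC, D->AB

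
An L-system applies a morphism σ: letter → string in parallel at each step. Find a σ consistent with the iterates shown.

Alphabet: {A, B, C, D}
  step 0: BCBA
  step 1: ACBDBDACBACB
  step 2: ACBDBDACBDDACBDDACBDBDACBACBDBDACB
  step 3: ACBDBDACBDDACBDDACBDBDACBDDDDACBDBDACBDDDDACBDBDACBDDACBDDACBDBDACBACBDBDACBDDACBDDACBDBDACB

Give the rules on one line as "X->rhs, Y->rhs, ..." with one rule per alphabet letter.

A->ACB, B->ACB, C->DBD, D->DD

  step 2 ⇒ step 3: ACBDBDACBDDACBDDACBDBDACBACBDBDACB ⇒ ACB·DBD·ACB·DD·ACB·DD·ACB·DBD·ACB·DD·DD·ACB·DBD·ACB·DD·DD·ACB·DBD·ACB·DD·ACB·DD·ACB·DBD·ACB·ACB·DBD·ACB·DD·ACB·DD·ACB·DBD·ACB
    A ↦ ACB
    B ↦ ACB
    C ↦ DBD
    D ↦ DD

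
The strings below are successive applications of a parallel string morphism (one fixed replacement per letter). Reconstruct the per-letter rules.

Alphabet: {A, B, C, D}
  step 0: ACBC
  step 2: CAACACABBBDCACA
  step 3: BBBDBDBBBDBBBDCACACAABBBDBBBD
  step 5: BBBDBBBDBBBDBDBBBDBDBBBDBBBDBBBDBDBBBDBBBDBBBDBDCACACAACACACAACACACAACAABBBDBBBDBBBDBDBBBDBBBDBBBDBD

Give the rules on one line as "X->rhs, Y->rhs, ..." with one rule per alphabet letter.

A->BD, B->CA, C->BB, D->A

  step 2 ⇒ step 3: CAACACABBBDCACA ⇒ BB·BD·BD·BB·BD·BB·BD·CA·CA·CA·A·BB·BD·BB·BD
    A ↦ BD
    B ↦ CA
    C ↦ BB
    D ↦ A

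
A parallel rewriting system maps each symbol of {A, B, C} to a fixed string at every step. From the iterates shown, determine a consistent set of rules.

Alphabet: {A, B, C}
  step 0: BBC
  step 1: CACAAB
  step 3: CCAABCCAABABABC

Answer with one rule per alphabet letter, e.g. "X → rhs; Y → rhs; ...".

A->C, B->CA, C->AB

  step 0 ⇒ step 1: BBC ⇒ CA·CA·AB
    B ↦ CA
    C ↦ AB
    A ↦ C  (constrained at step 1)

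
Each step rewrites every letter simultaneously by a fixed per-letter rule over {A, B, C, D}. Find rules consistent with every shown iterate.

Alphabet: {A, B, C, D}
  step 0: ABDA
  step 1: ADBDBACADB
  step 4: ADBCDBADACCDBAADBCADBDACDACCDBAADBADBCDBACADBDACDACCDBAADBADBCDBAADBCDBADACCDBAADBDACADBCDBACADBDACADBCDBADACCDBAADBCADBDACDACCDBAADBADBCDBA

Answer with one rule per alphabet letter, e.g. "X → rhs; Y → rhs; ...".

A->ADB, B->DBA, C->DAC, D->C

  step 0 ⇒ step 1: ABDA ⇒ ADB·DBA·C·ADB
    A ↦ ADB
    B ↦ DBA
    D ↦ C
    C ↦ DAC  (constrained at step 1)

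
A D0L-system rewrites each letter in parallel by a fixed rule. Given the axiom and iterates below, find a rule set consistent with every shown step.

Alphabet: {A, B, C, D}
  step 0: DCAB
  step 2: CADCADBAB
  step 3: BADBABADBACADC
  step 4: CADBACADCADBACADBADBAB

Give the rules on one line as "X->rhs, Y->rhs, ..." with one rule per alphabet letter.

A->AD, B->C, C->B, D->BA

  step 3 ⇒ step 4: BADBABADBACADC ⇒ C·AD·BA·C·AD·C·AD·BA·C·AD·B·AD·BA·B
    A ↦ AD
    B ↦ C
    C ↦ B
    D ↦ BA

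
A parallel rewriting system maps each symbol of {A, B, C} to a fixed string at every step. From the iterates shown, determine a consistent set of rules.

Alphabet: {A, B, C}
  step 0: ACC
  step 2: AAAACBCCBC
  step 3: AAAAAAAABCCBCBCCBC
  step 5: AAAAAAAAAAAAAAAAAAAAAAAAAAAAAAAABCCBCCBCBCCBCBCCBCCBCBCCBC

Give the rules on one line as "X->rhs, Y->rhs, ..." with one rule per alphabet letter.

A->AA, B->C, C->BC

  step 2 ⇒ step 3: AAAACBCCBC ⇒ AA·AA·AA·AA·BC·C·BC·BC·C·BC
    A ↦ AA
    B ↦ C
    C ↦ BC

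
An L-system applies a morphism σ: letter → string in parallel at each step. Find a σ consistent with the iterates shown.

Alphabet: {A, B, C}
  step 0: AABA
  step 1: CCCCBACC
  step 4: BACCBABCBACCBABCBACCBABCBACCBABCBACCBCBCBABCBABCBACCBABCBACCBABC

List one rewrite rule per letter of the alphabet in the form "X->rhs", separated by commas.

  step 0 ⇒ step 1: AABA ⇒ CC·CC·BA·CC
    A ↦ CC
    B ↦ BA
    C ↦ BC  (constrained at step 1)

A->CC, B->BA, C->BC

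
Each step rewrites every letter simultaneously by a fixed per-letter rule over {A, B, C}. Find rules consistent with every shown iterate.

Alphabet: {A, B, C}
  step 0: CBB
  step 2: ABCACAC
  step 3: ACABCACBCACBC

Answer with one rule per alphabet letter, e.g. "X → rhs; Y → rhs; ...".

  step 2 ⇒ step 3: ABCACAC ⇒ AC·A·BC·AC·BC·AC·BC
    A ↦ AC
    B ↦ A
    C ↦ BC

A->AC, B->A, C->BC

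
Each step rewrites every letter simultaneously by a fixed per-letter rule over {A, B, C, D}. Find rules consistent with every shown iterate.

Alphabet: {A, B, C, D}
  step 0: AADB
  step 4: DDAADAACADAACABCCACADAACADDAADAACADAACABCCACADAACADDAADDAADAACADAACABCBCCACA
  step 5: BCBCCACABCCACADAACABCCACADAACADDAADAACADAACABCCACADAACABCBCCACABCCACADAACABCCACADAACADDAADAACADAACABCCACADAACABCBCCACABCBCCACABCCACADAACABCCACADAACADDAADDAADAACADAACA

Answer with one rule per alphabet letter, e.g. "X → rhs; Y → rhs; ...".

A->CA, B->D, C->DAA, D->BC

  step 4 ⇒ step 5: DDAADAACADAACABCCACADAACADDAADAACADAACABCCACADAACADDAADDAADAACADAACABCBCCACA ⇒ BC·BC·CA·CA·BC·CA·CA·DAA·CA·BC·CA·CA·DAA·CA·D·DAA·DAA·CA·DAA·CA·BC·CA·CA·DAA·CA·BC·BC·CA·CA·BC·CA·CA·DAA·CA·BC·CA·CA·DAA·CA·D·DAA·DAA·CA·DAA·CA·BC·CA·CA·DAA·CA·BC·BC·CA·CA·BC·BC·CA·CA·BC·CA·CA·DAA·CA·BC·CA·CA·DAA·CA·D·DAA·D·DAA·DAA·CA·DAA·CA
    A ↦ CA
    B ↦ D
    C ↦ DAA
    D ↦ BC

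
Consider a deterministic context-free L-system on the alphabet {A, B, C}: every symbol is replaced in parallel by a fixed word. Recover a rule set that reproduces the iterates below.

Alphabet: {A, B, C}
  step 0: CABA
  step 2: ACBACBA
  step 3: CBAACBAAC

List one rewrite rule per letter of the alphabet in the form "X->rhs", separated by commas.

A->C, B->A, C->BA

  step 2 ⇒ step 3: ACBACBA ⇒ C·BA·A·C·BA·A·C
    A ↦ C
    B ↦ A
    C ↦ BA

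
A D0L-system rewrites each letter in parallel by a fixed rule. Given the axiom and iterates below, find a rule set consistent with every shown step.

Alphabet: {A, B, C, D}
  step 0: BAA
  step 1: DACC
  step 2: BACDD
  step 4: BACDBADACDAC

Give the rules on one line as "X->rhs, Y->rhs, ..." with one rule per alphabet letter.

  step 1 ⇒ step 2: DACC ⇒ BA·C·D·D
    A ↦ C
    C ↦ D
    D ↦ BA
  step 0 ⇒ step 1: BAA ⇒ DA·C·C
    B ↦ DA

A->C, B->DA, C->D, D->BA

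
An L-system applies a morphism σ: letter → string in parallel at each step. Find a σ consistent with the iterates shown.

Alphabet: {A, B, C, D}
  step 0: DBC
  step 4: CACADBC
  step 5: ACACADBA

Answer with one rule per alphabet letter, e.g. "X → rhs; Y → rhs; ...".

  step 4 ⇒ step 5: CACADBC ⇒ A·C·A·C·A·DB·A
    A ↦ C
    B ↦ DB
    C ↦ A
    D ↦ A

A->C, B->DB, C->A, D->A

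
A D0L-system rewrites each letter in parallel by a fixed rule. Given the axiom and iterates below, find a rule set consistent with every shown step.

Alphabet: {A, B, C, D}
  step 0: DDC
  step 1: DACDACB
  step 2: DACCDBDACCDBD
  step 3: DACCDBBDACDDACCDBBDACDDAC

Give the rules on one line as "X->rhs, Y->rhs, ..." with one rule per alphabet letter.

  step 2 ⇒ step 3: DACCDBDACCDBD ⇒ DAC·CD·B·B·DAC·D·DAC·CD·B·B·DAC·D·DAC
    A ↦ CD
    B ↦ D
    C ↦ B
    D ↦ DAC

A->CD, B->D, C->B, D->DAC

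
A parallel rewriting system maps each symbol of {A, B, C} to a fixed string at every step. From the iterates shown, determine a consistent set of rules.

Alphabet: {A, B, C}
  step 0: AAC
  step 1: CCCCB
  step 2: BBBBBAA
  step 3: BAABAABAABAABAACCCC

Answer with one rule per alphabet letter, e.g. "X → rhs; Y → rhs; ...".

  step 2 ⇒ step 3: BBBBBAA ⇒ BAA·BAA·BAA·BAA·BAA·CC·CC
    A ↦ CC
    B ↦ BAA
  step 0 ⇒ step 1: AAC ⇒ CC·CC·B
    C ↦ B

A->CC, B->BAA, C->B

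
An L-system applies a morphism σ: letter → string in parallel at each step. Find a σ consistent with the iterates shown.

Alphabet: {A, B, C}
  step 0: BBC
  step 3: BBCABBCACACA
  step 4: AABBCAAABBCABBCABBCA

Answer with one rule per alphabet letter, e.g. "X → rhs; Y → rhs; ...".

  step 3 ⇒ step 4: BBCABBCACACA ⇒ A·A·BB·CA·A·A·BB·CA·BB·CA·BB·CA
    A ↦ CA
    B ↦ A
    C ↦ BB

A->CA, B->A, C->BB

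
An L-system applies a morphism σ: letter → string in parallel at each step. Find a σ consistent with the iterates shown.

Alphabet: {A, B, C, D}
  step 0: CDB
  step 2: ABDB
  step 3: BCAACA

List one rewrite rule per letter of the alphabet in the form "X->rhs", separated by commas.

  step 2 ⇒ step 3: ABDB ⇒ B·CA·A·CA
    A ↦ B
    B ↦ CA
    D ↦ A
    C ↦ D  (constrained at step 0)

A->B, B->CA, C->D, D->A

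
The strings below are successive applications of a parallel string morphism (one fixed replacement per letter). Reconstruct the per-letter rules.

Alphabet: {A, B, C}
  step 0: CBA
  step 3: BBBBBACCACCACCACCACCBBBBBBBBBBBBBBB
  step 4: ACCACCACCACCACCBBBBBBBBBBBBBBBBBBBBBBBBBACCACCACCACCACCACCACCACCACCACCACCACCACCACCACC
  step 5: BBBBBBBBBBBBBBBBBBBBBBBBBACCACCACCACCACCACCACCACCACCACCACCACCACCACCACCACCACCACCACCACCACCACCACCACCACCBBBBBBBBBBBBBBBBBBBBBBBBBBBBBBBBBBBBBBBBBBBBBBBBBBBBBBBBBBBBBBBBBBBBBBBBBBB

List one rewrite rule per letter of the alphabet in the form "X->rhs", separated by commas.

  step 4 ⇒ step 5: ACCACCACCACCACCBBBBBBBBBBBBBBBBBBBBBBBBBACCACCACCACCACCACCACCACCACCACCACCACCACCACCACC ⇒ BBB·B·B·BBB·B·B·BBB·B·B·BBB·B·B·BBB·B·B·ACC·ACC·ACC·ACC·ACC·ACC·ACC·ACC·ACC·ACC·ACC·ACC·ACC·ACC·ACC·ACC·ACC·ACC·ACC·ACC·ACC·ACC·ACC·ACC·ACC·BBB·B·B·BBB·B·B·BBB·B·B·BBB·B·B·BBB·B·B·BBB·B·B·BBB·B·B·BBB·B·B·BBB·B·B·BBB·B·B·BBB·B·B·BBB·B·B·BBB·B·B·BBB·B·B·BBB·B·B
    A ↦ BBB
    B ↦ ACC
    C ↦ B

A->BBB, B->ACC, C->B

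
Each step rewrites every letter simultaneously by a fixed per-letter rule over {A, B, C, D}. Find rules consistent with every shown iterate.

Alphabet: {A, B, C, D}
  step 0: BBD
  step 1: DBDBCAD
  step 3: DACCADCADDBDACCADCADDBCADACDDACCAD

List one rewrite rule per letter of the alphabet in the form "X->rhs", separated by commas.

A->AC, B->DB, C->D, D->CAD

  step 0 ⇒ step 1: BBD ⇒ DB·DB·CAD
    B ↦ DB
    D ↦ CAD
    A ↦ AC  (constrained at step 1)
    C ↦ D  (constrained at step 1)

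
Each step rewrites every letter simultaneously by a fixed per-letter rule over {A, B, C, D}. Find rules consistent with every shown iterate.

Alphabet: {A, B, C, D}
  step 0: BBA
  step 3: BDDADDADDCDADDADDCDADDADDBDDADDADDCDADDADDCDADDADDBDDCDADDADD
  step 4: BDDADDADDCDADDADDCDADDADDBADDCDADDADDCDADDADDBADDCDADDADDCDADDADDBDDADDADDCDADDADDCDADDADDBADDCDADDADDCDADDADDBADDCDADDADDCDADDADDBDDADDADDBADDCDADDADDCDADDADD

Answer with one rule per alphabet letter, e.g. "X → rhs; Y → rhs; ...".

  step 3 ⇒ step 4: BDDADDADDCDADDADDCDADDADDBDDADDADDCDADDADDCDADDADDBDDCDADDADD ⇒ BDD·ADD·ADD·CD·ADD·ADD·CD·ADD·ADD·B·ADD·CD·ADD·ADD·CD·ADD·ADD·B·ADD·CD·ADD·ADD·CD·ADD·ADD·BDD·ADD·ADD·CD·ADD·ADD·CD·ADD·ADD·B·ADD·CD·ADD·ADD·CD·ADD·ADD·B·ADD·CD·ADD·ADD·CD·ADD·ADD·BDD·ADD·ADD·B·ADD·CD·ADD·ADD·CD·ADD·ADD
    A ↦ CD
    B ↦ BDD
    C ↦ B
    D ↦ ADD

A->CD, B->BDD, C->B, D->ADD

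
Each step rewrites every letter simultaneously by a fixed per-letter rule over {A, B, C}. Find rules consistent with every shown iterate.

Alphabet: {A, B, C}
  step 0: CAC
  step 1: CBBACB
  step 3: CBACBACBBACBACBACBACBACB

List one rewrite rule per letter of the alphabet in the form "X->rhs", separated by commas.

A->BA, B->AC, C->CB

  step 0 ⇒ step 1: CAC ⇒ CB·BA·CB
    A ↦ BA
    C ↦ CB
    B ↦ AC  (constrained at step 1)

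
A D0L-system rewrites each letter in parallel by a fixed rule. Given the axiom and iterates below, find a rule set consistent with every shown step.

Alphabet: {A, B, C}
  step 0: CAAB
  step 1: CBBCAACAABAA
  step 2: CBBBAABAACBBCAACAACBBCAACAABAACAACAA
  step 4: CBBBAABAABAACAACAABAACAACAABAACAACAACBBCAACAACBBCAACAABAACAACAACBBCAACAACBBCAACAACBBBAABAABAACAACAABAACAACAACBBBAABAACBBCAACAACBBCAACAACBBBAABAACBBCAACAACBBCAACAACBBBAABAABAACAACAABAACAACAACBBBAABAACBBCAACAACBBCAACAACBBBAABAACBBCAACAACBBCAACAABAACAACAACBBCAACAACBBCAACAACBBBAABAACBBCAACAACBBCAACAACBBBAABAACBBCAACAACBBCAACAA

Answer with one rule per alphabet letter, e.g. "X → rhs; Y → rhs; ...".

  step 1 ⇒ step 2: CBBCAACAABAA ⇒ CBB·BAA·BAA·CBB·CAA·CAA·CBB·CAA·CAA·BAA·CAA·CAA
    A ↦ CAA
    B ↦ BAA
    C ↦ CBB

A->CAA, B->BAA, C->CBB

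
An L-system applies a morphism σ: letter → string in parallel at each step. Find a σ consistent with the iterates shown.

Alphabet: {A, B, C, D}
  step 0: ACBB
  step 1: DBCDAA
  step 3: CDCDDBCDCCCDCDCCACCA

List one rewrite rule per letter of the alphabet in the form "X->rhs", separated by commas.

  step 0 ⇒ step 1: ACBB ⇒ DB·CD·A·A
    A ↦ DB
    B ↦ A
    C ↦ CD
    D ↦ CC  (constrained at step 1)

A->DB, B->A, C->CD, D->CC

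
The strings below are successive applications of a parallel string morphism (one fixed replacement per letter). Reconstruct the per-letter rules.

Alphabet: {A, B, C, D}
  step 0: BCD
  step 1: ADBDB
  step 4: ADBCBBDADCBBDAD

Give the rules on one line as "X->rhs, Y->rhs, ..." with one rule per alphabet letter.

  step 0 ⇒ step 1: BCD ⇒ AD·BD·B
    B ↦ AD
    C ↦ BD
    D ↦ B
    A ↦ C  (constrained at step 1)

A->C, B->AD, C->BD, D->B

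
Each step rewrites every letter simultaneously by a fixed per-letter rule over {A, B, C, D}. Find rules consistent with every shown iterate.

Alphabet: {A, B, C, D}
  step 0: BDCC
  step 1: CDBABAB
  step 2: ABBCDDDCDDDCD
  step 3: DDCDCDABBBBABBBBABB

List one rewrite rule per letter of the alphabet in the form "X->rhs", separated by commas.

A->DD, B->CD, C->AB, D->B

  step 2 ⇒ step 3: ABBCDDDCDDDCD ⇒ DD·CD·CD·AB·B·B·B·AB·B·B·B·AB·B
    A ↦ DD
    B ↦ CD
    C ↦ AB
    D ↦ B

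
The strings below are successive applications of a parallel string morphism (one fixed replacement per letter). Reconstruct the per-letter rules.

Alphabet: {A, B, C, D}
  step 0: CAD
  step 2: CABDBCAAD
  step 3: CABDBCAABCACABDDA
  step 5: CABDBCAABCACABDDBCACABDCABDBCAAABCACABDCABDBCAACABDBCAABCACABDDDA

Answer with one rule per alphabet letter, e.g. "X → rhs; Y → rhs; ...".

  step 2 ⇒ step 3: CABDBCAAD ⇒ CAB·D·BCA·A·BCA·CAB·D·D·A
    A ↦ D
    B ↦ BCA
    C ↦ CAB
    D ↦ A

A->D, B->BCA, C->CAB, D->A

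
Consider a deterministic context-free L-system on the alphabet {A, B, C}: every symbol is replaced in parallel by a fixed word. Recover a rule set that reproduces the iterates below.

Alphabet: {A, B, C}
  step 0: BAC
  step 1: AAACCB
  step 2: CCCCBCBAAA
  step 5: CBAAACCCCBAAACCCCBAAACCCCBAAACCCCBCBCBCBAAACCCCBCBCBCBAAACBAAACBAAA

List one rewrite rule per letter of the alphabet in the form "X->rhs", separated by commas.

A->C, B->AAA, C->CB

  step 1 ⇒ step 2: AAACCB ⇒ C·C·C·CB·CB·AAA
    A ↦ C
    B ↦ AAA
    C ↦ CB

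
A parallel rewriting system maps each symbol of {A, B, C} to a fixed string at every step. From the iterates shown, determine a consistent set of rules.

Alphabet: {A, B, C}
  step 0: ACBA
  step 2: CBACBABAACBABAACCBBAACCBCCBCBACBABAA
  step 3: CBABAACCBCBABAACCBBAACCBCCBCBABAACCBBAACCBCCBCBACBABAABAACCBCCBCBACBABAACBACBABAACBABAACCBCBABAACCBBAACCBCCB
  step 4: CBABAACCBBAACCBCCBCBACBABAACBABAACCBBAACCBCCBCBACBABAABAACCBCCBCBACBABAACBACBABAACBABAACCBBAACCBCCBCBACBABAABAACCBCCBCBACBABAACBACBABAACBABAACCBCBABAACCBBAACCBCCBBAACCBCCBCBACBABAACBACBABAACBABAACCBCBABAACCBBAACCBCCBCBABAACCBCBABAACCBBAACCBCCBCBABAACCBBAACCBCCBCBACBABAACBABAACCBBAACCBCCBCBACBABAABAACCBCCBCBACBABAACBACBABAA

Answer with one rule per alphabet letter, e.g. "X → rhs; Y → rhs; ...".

  step 3 ⇒ step 4: CBABAACCBCBABAACCBBAACCBCCBCBABAACCBBAACCBCCBCBACBABAABAACCBCCBCBACBABAACBACBABAACBABAACCBCBABAACCBBAACCBCCB ⇒ CBA·BAA·CCB·BAA·CCB·CCB·CBA·CBA·BAA·CBA·BAA·CCB·BAA·CCB·CCB·CBA·CBA·BAA·BAA·CCB·CCB·CBA·CBA·BAA·CBA·CBA·BAA·CBA·BAA·CCB·BAA·CCB·CCB·CBA·CBA·BAA·BAA·CCB·CCB·CBA·CBA·BAA·CBA·CBA·BAA·CBA·BAA·CCB·CBA·BAA·CCB·BAA·CCB·CCB·BAA·CCB·CCB·CBA·CBA·BAA·CBA·CBA·BAA·CBA·BAA·CCB·CBA·BAA·CCB·BAA·CCB·CCB·CBA·BAA·CCB·CBA·BAA·CCB·BAA·CCB·CCB·CBA·BAA·CCB·BAA·CCB·CCB·CBA·CBA·BAA·CBA·BAA·CCB·BAA·CCB·CCB·CBA·CBA·BAA·BAA·CCB·CCB·CBA·CBA·BAA·CBA·CBA·BAA
    A ↦ CCB
    B ↦ BAA
    C ↦ CBA

A->CCB, B->BAA, C->CBA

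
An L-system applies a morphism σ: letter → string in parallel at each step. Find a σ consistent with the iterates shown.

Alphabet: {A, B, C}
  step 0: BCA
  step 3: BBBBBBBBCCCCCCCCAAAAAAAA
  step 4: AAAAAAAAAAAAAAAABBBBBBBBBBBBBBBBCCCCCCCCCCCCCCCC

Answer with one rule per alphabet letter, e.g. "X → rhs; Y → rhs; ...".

A->CC, B->AA, C->BB

  step 3 ⇒ step 4: BBBBBBBBCCCCCCCCAAAAAAAA ⇒ AA·AA·AA·AA·AA·AA·AA·AA·BB·BB·BB·BB·BB·BB·BB·BB·CC·CC·CC·CC·CC·CC·CC·CC
    A ↦ CC
    B ↦ AA
    C ↦ BB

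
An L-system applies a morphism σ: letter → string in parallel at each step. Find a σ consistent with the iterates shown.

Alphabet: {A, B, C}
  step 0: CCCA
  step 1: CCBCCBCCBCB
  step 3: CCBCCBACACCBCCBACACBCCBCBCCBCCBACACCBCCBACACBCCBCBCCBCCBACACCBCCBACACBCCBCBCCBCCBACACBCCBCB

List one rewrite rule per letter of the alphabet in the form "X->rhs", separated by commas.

A->CB, B->ACA, C->CCB

  step 0 ⇒ step 1: CCCA ⇒ CCB·CCB·CCB·CB
    A ↦ CB
    C ↦ CCB
    B ↦ ACA  (constrained at step 1)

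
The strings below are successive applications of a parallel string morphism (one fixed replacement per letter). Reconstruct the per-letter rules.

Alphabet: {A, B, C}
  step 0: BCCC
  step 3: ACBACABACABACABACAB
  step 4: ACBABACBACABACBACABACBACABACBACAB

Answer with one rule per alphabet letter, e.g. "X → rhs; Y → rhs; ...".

  step 3 ⇒ step 4: ACBACABACABACABACAB ⇒ AC·B·AB·AC·B·AC·AB·AC·B·AC·AB·AC·B·AC·AB·AC·B·AC·AB
    A ↦ AC
    B ↦ AB
    C ↦ B

A->AC, B->AB, C->B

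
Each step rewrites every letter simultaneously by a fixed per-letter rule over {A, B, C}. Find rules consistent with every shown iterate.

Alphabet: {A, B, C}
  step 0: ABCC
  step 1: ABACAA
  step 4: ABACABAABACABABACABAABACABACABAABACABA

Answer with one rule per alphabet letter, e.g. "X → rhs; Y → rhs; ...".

A->AB, B->AC, C->A

  step 0 ⇒ step 1: ABCC ⇒ AB·AC·A·A
    A ↦ AB
    B ↦ AC
    C ↦ A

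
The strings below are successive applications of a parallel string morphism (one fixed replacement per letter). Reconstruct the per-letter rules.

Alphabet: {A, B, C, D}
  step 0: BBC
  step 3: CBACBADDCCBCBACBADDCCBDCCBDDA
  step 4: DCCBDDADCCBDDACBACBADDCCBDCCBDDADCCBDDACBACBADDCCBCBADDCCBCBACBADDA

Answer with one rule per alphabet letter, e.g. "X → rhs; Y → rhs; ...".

  step 3 ⇒ step 4: CBACBADDCCBCBACBADDCCBDCCBDDA ⇒ D·CCB·DDA·D·CCB·DDA·CBA·CBA·D·D·CCB·D·CCB·DDA·D·CCB·DDA·CBA·CBA·D·D·CCB·CBA·D·D·CCB·CBA·CBA·DDA
    A ↦ DDA
    B ↦ CCB
    C ↦ D
    D ↦ CBA

A->DDA, B->CCB, C->D, D->CBA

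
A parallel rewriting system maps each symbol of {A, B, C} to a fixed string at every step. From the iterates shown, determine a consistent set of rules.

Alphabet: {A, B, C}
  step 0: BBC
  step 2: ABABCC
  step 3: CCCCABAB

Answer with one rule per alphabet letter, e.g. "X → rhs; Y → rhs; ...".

  step 2 ⇒ step 3: ABABCC ⇒ C·C·C·C·AB·AB
    A ↦ C
    B ↦ C
    C ↦ AB

A->C, B->C, C->AB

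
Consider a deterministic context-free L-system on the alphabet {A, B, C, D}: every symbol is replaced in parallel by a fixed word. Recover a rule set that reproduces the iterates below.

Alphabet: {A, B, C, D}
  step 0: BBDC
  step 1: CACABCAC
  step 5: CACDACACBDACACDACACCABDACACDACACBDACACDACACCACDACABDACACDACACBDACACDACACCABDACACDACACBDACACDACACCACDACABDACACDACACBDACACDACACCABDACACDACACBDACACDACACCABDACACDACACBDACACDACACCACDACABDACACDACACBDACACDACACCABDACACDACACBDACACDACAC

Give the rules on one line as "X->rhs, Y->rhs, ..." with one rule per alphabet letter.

  step 0 ⇒ step 1: BBDC ⇒ CA·CA·B·CAC
    B ↦ CA
    C ↦ CAC
    D ↦ B
    A ↦ DA  (constrained at step 1)

A->DA, B->CA, C->CAC, D->B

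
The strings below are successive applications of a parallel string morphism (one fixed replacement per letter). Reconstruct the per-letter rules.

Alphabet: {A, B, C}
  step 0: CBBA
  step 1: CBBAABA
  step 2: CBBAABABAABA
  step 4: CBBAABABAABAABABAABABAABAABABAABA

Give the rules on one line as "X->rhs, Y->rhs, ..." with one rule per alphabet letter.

A->BA, B->A, C->CBB

  step 1 ⇒ step 2: CBBAABA ⇒ CBB·A·A·BA·BA·A·BA
    A ↦ BA
    B ↦ A
    C ↦ CBB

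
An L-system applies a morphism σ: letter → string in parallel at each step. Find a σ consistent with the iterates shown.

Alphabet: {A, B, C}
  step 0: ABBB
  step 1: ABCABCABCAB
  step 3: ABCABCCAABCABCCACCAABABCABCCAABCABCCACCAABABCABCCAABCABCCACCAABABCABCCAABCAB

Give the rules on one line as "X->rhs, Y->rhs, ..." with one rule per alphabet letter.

A->AB, B->CAB, C->CCA

  step 0 ⇒ step 1: ABBB ⇒ AB·CAB·CAB·CAB
    A ↦ AB
    B ↦ CAB
    C ↦ CCA  (constrained at step 1)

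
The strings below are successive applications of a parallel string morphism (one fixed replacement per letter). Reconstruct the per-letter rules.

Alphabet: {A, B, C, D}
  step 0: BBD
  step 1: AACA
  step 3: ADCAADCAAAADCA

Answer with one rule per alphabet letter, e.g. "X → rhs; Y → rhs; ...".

A->AD, B->A, C->BB, D->CA

  step 0 ⇒ step 1: BBD ⇒ A·A·CA
    B ↦ A
    D ↦ CA
    A ↦ AD  (constrained at step 1)
    C ↦ BB  (constrained at step 1)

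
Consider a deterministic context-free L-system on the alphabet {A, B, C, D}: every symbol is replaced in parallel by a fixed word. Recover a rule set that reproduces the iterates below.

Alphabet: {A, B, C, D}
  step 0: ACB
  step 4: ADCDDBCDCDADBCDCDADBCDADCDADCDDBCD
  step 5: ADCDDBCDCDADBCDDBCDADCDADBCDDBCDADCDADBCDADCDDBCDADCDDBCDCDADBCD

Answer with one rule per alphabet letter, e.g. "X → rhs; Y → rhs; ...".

  step 4 ⇒ step 5: ADCDDBCDCDADBCDCDADBCDADCDADCDDBCD ⇒ AD·CD·DB·CD·CD·A·DB·CD·DB·CD·AD·CD·A·DB·CD·DB·CD·AD·CD·A·DB·CD·AD·CD·DB·CD·AD·CD·DB·CD·CD·A·DB·CD
    A ↦ AD
    B ↦ A
    C ↦ DB
    D ↦ CD

A->AD, B->A, C->DB, D->CD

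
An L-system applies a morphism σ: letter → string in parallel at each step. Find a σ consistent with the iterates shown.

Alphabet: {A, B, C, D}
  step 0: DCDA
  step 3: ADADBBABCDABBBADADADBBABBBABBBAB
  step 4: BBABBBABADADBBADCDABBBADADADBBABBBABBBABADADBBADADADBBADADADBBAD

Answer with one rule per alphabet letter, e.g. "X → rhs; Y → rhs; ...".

A->BB, B->AD, C->CD, D->AB

  step 3 ⇒ step 4: ADADBBABCDABBBADADADBBABBBABBBAB ⇒ BB·AB·BB·AB·AD·AD·BB·AD·CD·AB·BB·AD·AD·AD·BB·AB·BB·AB·BB·AB·AD·AD·BB·AD·AD·AD·BB·AD·AD·AD·BB·AD
    A ↦ BB
    B ↦ AD
    C ↦ CD
    D ↦ AB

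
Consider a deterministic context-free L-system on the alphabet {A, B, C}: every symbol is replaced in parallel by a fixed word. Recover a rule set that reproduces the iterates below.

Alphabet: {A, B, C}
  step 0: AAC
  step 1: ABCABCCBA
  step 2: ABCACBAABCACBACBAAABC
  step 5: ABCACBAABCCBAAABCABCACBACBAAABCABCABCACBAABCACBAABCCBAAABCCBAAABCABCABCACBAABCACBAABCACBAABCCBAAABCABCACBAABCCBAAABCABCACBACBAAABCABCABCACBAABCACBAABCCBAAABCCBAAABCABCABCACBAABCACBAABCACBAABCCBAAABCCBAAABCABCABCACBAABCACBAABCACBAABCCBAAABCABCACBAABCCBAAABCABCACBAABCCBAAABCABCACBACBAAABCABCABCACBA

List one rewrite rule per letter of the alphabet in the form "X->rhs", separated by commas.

A->ABC, B->A, C->CBA

  step 1 ⇒ step 2: ABCABCCBA ⇒ ABC·A·CBA·ABC·A·CBA·CBA·A·ABC
    A ↦ ABC
    B ↦ A
    C ↦ CBA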